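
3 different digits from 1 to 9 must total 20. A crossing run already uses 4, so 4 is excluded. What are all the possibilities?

{3,8,9}; {5,6,9}; {5,7,8}

3 distinct digits from 1–9 sum between 6 and 24.
Dropping sets that contain 4.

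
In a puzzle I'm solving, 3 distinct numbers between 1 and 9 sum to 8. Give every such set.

{1,2,5}; {1,3,4}

3 distinct digits from 1–9 sum between 6 and 24.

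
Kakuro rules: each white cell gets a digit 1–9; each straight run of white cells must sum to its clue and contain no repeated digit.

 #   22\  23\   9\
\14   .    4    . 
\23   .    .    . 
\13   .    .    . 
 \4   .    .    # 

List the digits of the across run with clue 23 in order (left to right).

23 in 3 cells must be {6,8,9}; 4 in 2 cells must be {1,3}.
R2C3 = 6: only digit in both the 23-across and 9-down candidate sets.
Given what's placed, R4C2 must be 3 to fit the 4 across and 23 down.
Given what's placed, R2C2 must be 9 to fit the 23 across and 23 down.
R3C2 = 23 − 16 = 7 completes the 23 down.
R4C1 = 4 − 3 = 1 completes the 4 across.
R2C1 = 23 − 15 = 8 completes the 23 across.

8 9 6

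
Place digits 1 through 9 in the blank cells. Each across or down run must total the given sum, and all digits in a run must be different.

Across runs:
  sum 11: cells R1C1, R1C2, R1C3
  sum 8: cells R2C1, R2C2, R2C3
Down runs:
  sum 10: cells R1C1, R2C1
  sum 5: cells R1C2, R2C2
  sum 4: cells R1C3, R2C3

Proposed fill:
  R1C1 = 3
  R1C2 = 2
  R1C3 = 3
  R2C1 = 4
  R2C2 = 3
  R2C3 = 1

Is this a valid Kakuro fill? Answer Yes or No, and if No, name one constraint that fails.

No — the across run R1C1–R1C3 sums to 8, not 11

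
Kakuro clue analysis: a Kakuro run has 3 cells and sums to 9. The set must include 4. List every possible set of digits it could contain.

{2,3,4}

3 distinct digits from 1–9 sum between 6 and 24.
Keeping only sets containing 4.
Only one set works: {2,3,4}.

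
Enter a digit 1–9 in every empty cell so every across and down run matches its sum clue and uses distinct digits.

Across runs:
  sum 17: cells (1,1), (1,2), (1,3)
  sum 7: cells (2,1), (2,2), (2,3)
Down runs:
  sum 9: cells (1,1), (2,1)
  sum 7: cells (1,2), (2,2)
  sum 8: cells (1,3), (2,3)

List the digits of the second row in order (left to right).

7 in 3 cells must be {1,2,4}.
Nothing is forced directly, so branch on (2,1), whose candidates are 1 or 2 or 4. If (2,1) = 2: that forces (1,1) = 7, (2,3) = 1, after which (1,3) would have to be in {1,2,4,6,8,9} for the 17 across but in {7} for the 8 down — contradiction. If (2,1) = 4: that forces (1,1) = 5, (1,3) = 3, after which (2,3) would have to be in {1,2} for the 7 across but in {5} for the 8 down — contradiction. So (2,1) = 1.
(1,1) = 9 − 1 = 8 completes the 9 down.
Given what's placed, (2,3) must be 2 to fit the 7 across and 8 down.
(1,3) = 8 − 2 = 6 completes the 8 down.
(2,2) = 7 − 3 = 4 completes the 7 across.
(1,2) = 17 − 14 = 3 completes the 17 across.

1 4 2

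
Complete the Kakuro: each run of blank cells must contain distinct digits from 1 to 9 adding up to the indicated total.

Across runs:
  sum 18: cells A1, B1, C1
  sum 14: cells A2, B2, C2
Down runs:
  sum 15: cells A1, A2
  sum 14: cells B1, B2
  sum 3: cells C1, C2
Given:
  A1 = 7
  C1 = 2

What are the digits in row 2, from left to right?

8 5 1

3 in 2 cells must be {1,2}.
B1 = 18 − 9 = 9 completes the 18 across.
A2 = 15 − 7 = 8 completes the 15 down.
B2 = 14 − 9 = 5 completes the 14 down.
C2 = 14 − 13 = 1 completes the 14 across.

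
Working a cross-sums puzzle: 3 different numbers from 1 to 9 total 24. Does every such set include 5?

No

The only way to make 24 from 3 distinct digits is {7,8,9}, which does not contain 5.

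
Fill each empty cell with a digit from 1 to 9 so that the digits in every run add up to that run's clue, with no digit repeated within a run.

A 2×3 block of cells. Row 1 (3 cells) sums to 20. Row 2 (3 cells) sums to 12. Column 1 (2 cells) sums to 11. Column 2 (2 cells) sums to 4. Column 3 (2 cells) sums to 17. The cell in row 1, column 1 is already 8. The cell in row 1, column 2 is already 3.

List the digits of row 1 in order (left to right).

8 3 9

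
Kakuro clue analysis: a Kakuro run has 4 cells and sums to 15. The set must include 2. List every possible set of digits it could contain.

4 distinct digits from 1–9 sum between 10 and 30.
Keeping only sets containing 2.

{1,2,3,9}; {1,2,4,8}; {1,2,5,7}; {2,3,4,6}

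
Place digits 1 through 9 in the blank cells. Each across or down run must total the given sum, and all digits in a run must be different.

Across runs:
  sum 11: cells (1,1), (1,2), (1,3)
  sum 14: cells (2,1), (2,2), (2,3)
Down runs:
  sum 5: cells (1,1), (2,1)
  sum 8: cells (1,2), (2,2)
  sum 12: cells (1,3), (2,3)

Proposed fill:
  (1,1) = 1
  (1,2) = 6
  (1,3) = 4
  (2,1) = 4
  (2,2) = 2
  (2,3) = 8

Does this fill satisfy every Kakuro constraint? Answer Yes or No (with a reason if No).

Yes

Across: 1+6+4=11; 4+2+8=14. Down: 1+4=5; 6+2=8; 4+8=12. No digit repeats within any run.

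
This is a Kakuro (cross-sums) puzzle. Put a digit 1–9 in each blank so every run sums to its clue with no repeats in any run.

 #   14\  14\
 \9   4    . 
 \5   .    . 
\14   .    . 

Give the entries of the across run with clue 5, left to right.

R1C2 = 9 − 4 = 5 completes the 9 across.
No cell is forced outright now. R3C1 can only be 8 or 9 (the digits allowed by both its 14 across and its 14 down). If R3C1 = 9: that forces R2C1 = 1, after which R2C2 would have to be in {4} for the 5 across but in {1,2,3,6,7,8} for the 14 down — contradiction. So R3C1 = 8.
R2C1 = 14 − 12 = 2 completes the 14 down.
R2C2 = 5 − 2 = 3 completes the 5 across.
R3C2 = 14 − 8 = 6 completes the 14 across.

2 3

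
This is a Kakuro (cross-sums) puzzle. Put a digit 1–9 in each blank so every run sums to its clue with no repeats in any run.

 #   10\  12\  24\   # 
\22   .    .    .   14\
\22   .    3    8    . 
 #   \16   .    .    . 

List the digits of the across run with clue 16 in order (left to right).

4 7 5

24 in 3 cells must be {7,8,9}.
No cell is forced outright now. R1C3 can only be 7 or 9 (the digits allowed by both its 22 across and its 24 down). If R1C3 = 7: then R1C2 would have to be in {6,9} for the 22 across but in {1,2,4,5,7,8} for the 12 down — contradiction. So R1C3 = 9.
R3C3 = 24 − 17 = 7 completes the 24 down.
Nothing is forced directly, so branch on R2C4, whose candidates are 5 or 6 or 9. If R2C4 = 5: that forces R2C1 = 6, after which R3C4 would have to be in {1,3,4,5,6,8} for the 16 across but in {9} for the 14 down — contradiction. If R2C4 = 6: then R2C1 would have to be in {5} for the 22 across but in {1,2,3,4,6,7,8,9} for the 10 down — contradiction. So R2C4 = 9.
R2C1 = 22 − 20 = 2 completes the 22 across.
R3C4 = 14 − 9 = 5 completes the 14 down.
R1C1 = 10 − 2 = 8 completes the 10 down.
R1C2 = 22 − 17 = 5 completes the 22 across.
R3C2 = 16 − 12 = 4 completes the 16 across.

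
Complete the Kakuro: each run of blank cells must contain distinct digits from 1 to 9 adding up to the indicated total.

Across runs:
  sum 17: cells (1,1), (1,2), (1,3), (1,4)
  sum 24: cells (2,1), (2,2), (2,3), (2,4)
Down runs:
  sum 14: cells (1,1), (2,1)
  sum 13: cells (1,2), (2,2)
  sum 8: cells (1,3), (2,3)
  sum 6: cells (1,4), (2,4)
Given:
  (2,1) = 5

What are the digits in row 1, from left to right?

9, 5, 1, 2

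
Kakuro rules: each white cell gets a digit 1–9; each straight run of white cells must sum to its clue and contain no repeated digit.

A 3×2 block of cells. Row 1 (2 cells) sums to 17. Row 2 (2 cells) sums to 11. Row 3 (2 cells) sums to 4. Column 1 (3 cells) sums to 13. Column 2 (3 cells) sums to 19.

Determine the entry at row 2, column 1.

17 in 2 cells must be {8,9}; 4 in 2 cells must be {1,3}.
The 4 across and the 19 down share only 3, so (3,2) = 3.
Given what's placed, (1,2) must be 9 to fit the 17 across and 19 down.
(2,2) = 19 − 12 = 7 completes the 19 down.
(3,1) = 4 − 3 = 1 completes the 4 across.
(1,1) = 17 − 9 = 8 completes the 17 across.
(2,1) = 11 − 7 = 4 completes the 11 across.

4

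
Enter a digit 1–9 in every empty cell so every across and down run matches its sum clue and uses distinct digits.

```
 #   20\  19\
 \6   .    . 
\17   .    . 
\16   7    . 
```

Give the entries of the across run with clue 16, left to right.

17 in 2 cells must be {8,9}; 16 in 2 cells must be {7,9}.
R3C2 = 16 − 7 = 9 completes the 16 across.
R2C2 = 8: the only remaining digit allowed by both the 17 across and the 19 down.
R1C2 = 19 − 17 = 2 completes the 19 down.
R2C1 = 17 − 8 = 9 completes the 17 across.
R1C1 = 6 − 2 = 4 completes the 6 across.

7, 9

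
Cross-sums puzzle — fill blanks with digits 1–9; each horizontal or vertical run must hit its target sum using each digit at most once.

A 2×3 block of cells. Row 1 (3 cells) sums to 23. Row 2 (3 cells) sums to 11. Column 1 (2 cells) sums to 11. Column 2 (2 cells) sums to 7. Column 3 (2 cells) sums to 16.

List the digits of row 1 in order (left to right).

8 6 9

23 in 3 cells must be {6,8,9}; 16 in 2 cells must be {7,9}.
The 23 across and the 7 down share only 6, so (1,2) = 6.
Given what's placed, (1,3) must be 9 to fit the 23 across and 16 down.
(2,2) = 7 − 6 = 1 completes the 7 down.
(2,3) = 16 − 9 = 7 completes the 16 down.
(1,1) = 23 − 15 = 8 completes the 23 across.
(2,1) = 11 − 8 = 3 completes the 11 across.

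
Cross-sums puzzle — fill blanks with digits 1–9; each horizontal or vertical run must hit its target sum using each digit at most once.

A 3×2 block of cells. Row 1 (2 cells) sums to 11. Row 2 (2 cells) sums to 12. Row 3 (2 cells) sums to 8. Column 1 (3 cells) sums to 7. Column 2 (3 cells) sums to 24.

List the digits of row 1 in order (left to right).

2, 9

7 in 3 cells must be {1,2,4}; 24 in 3 cells must be {7,8,9}.
The 12 across and the 7 down share only 4, so (2,1) = 4.
(2,2) = 12 − 4 = 8 completes the 12 across.
Given what's placed, (3,2) must be 7 to fit the 8 across and 24 down.
(1,1) = 2: the only remaining digit allowed by both the 11 across and the 7 down.
(1,2) = 11 − 2 = 9 completes the 11 across.
(3,1) = 8 − 7 = 1 completes the 8 across.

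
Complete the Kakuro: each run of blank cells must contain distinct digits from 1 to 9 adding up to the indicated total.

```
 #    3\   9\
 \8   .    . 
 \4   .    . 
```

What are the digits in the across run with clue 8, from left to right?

4 in 2 cells must be {1,3}; 3 in 2 cells must be {1,2}.
The 4 across and the 3 down share only 1, so R2C1 = 1.
R2C2 = 4 − 1 = 3 completes the 4 across.
R1C1 = 3 − 1 = 2 completes the 3 down.
R1C2 = 8 − 2 = 6 completes the 8 across.

2 6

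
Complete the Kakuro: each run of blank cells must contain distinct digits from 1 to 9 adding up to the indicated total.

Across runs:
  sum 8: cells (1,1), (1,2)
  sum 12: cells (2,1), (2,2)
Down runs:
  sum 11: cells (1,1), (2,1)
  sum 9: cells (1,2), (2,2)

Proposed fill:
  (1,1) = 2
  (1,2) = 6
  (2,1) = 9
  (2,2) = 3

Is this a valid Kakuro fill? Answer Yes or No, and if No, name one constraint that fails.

Yes

Across: 2+6=8; 9+3=12. Down: 2+9=11; 6+3=9. No digit repeats within any run.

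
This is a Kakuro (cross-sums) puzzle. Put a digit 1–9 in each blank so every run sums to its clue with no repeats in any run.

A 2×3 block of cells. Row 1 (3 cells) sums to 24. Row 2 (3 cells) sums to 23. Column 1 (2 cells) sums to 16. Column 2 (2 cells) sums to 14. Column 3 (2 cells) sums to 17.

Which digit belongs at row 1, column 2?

8

24 in 3 cells must be {7,8,9}; 23 in 3 cells must be {6,8,9}; 16 in 2 cells must be {7,9}.
The 23 across and the 16 down share only 9, so (2,1) = 9.
Given what's placed, (2,3) must be 8 to fit the 23 across and 17 down.
(1,1) = 16 − 9 = 7 completes the 16 down.
(1,3) = 17 − 8 = 9 completes the 17 down.
(2,2) = 23 − 17 = 6 completes the 23 across.
(1,2) = 24 − 16 = 8 completes the 24 across.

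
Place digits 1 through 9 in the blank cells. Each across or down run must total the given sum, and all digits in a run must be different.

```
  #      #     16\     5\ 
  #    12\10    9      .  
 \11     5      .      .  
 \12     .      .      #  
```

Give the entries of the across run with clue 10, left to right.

9, 1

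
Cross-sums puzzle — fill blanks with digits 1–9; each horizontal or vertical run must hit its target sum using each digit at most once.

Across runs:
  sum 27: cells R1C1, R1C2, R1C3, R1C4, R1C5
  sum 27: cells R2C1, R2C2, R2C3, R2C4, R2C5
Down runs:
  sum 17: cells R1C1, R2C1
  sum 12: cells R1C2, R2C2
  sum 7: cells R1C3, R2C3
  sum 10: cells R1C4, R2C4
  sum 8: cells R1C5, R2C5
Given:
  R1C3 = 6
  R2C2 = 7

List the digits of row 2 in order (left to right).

17 in 2 cells must be {8,9}.
R1C2 = 12 − 7 = 5 completes the 12 down.
R2C3 = 7 − 6 = 1 completes the 7 down.
No cell is forced outright now. R2C5 can only be 2 or 5 or 6 (the digits allowed by both its 27 across and its 8 down). If R2C5 = 2: then R1C5 would have to be in {1,3,4,7,8,9} for the 27 across but in {6} for the 8 down — contradiction. If R2C5 = 6: then R1C5 would have to be in {1,3,4,7,8,9} for the 27 across but in {2} for the 8 down — contradiction. So R2C5 = 5.
R1C5 = 8 − 5 = 3 completes the 8 down.
R2C1 = 8: the only remaining digit allowed by both the 27 across and the 17 down.
R2C4 = 27 − 21 = 6 completes the 27 across.

8 7 1 6 5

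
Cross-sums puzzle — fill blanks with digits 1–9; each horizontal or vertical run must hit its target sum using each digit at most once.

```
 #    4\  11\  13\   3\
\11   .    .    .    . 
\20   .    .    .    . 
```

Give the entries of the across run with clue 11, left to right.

3, 2, 5, 1

11 in 4 cells must be {1,2,3,5}; 4 in 2 cells must be {1,3}; 3 in 2 cells must be {1,2}.
Only 5 fits R1C3 under both its across sum 11 and down sum 13.
R2C3 = 13 − 5 = 8 completes the 13 down.
Nothing is forced directly, so branch on R1C4, whose candidates are 1 or 2. If R1C4 = 2: that forces R1C2 = 3, after which R2C2 would have to be in {1,2,3,4,5,6,7,9} for the 20 across but in {8} for the 11 down — contradiction. So R1C4 = 1.
R1C1 = 3: the only remaining digit allowed by both the 11 across and the 4 down.
R1C2 = 11 − 9 = 2 completes the 11 across.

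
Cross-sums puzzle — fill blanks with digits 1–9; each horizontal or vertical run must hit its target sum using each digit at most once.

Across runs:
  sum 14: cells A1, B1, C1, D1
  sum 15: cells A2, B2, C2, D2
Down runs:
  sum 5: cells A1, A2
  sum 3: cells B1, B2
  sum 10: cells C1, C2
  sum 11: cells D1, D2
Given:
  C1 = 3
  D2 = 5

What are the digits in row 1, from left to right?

3 in 2 cells must be {1,2}.
D1 = 11 − 5 = 6 completes the 11 down.
C2 = 10 − 3 = 7 completes the 10 down.
B1 = 1: the only remaining digit allowed by both the 14 across and the 3 down.
B2 = 3 − 1 = 2 completes the 3 down.
A1 = 14 − 10 = 4 completes the 14 across.
A2 = 15 − 14 = 1 completes the 15 across.

4, 1, 3, 6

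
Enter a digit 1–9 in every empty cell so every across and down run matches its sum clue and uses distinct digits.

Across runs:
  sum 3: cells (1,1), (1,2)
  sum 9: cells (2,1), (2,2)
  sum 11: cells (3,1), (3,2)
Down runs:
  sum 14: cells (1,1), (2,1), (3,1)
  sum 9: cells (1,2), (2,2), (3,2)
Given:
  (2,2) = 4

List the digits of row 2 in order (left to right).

3 in 2 cells must be {1,2}.
Given what's placed, (1,2) must be 2 to fit the 3 across and 9 down.
(2,1) = 9 − 4 = 5 completes the 9 across.
(3,2) = 9 − 6 = 3 completes the 9 down.
(1,1) = 3 − 2 = 1 completes the 3 across.
(3,1) = 11 − 3 = 8 completes the 11 across.

5 4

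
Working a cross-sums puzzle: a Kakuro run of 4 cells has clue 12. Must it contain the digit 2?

Yes

Every partition of 12 into 4 distinct digits includes 2: {1,2,3,6}, {1,2,4,5}.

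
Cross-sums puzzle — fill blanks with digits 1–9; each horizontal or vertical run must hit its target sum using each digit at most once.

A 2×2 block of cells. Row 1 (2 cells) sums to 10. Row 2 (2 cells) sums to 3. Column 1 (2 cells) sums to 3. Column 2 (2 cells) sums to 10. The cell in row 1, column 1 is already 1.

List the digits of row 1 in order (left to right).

3 in 2 cells must be {1,2}.
(1,2) = 10 − 1 = 9 completes the 10 across.
(2,1) = 3 − 1 = 2 completes the 3 down.
(2,2) = 3 − 2 = 1 completes the 3 across.

1 9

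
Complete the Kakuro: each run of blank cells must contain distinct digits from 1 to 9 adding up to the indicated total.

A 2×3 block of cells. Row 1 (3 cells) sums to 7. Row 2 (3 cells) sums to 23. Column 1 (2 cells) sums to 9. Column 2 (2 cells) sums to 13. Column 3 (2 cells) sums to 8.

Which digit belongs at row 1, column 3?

7 in 3 cells must be {1,2,4}; 23 in 3 cells must be {6,8,9}.
The 7 across and the 13 down share only 4, so (1,2) = 4.
(2,2) = 13 − 4 = 9 completes the 13 down.
Given what's placed, (2,3) must be 6 to fit the 23 across and 8 down.
(1,3) = 8 − 6 = 2 completes the 8 down.
(2,1) = 23 − 15 = 8 completes the 23 across.
(1,1) = 7 − 6 = 1 completes the 7 across.

2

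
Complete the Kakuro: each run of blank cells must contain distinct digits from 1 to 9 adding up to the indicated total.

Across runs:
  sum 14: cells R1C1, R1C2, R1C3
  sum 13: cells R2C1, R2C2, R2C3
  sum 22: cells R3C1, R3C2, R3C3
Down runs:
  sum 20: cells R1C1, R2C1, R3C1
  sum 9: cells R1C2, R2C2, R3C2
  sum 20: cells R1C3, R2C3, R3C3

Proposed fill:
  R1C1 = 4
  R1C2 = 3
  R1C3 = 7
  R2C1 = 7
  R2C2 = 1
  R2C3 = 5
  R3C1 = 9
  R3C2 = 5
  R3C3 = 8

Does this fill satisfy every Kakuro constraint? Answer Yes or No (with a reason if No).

Yes

Across: 4+3+7=14; 7+1+5=13; 9+5+8=22. Down: 4+7+9=20; 3+1+5=9; 7+5+8=20. No digit repeats within any run.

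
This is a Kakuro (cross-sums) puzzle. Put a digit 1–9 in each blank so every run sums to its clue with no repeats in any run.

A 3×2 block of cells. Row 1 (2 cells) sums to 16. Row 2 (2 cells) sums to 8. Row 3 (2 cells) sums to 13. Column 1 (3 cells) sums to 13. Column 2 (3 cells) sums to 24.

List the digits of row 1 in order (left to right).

7 9

16 in 2 cells must be {7,9}; 24 in 3 cells must be {7,8,9}.
The 8 across and the 24 down share only 7, so (2,2) = 7.
Given what's placed, (1,2) must be 9 to fit the 16 across and 24 down.
(2,1) = 8 − 7 = 1 completes the 8 across.
(3,2) = 24 − 16 = 8 completes the 24 down.
(1,1) = 16 − 9 = 7 completes the 16 across.
(3,1) = 13 − 8 = 5 completes the 13 across.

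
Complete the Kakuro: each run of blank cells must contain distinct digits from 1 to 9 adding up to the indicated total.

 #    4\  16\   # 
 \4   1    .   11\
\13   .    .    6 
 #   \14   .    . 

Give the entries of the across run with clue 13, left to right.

3 4 6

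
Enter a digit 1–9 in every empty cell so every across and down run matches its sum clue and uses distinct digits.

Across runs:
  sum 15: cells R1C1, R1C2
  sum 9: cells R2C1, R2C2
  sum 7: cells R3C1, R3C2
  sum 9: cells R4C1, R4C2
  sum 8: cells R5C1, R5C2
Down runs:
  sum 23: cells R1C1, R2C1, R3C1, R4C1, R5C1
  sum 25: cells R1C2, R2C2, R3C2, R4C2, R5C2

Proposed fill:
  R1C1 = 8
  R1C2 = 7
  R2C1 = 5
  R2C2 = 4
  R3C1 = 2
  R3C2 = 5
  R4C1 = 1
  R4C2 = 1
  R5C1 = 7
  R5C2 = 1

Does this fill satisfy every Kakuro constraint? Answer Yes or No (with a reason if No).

No — the across run R4C1–R4C2 sums to 2, not 9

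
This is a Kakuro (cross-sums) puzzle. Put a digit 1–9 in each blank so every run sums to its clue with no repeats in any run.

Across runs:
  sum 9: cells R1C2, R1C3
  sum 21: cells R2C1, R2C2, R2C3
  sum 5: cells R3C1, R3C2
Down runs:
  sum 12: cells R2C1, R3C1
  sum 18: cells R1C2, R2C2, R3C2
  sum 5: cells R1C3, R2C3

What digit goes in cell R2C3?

The 21 across and the 5 down share only 4, so R2C3 = 4.
R1C3 = 5 − 4 = 1 completes the 5 down.
R1C2 = 9 − 1 = 8 completes the 9 across.
R2C2 = 9: the only remaining digit allowed by both the 21 across and the 18 down.
R3C2 = 18 − 17 = 1 completes the 18 down.
R2C1 = 21 − 13 = 8 completes the 21 across.
R3C1 = 5 − 1 = 4 completes the 5 across.

4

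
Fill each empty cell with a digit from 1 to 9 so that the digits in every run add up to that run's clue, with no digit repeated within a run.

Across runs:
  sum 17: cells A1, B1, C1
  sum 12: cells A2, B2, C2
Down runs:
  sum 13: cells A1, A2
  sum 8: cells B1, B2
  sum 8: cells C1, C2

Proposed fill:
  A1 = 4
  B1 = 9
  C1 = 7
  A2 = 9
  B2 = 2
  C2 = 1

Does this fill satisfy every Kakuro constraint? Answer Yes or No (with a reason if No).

No — the down run B1–B2 sums to 11, not 8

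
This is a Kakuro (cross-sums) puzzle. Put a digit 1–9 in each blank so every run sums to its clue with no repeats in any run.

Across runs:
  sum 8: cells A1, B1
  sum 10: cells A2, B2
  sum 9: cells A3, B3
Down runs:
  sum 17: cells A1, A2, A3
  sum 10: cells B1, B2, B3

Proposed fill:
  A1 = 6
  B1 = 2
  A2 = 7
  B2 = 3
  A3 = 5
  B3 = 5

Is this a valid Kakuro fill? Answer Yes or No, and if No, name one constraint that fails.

No — the down run A1–A3 sums to 18, not 17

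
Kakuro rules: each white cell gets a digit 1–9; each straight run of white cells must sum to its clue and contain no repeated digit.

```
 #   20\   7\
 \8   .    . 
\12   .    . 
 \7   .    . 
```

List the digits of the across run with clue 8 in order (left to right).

7 in 3 cells must be {1,2,4}.
The 12 across and the 7 down share only 4, so R2C2 = 4.
R2C1 = 12 − 4 = 8 completes the 12 across.
Nothing is forced directly, so branch on R1C2, whose candidates are 1 or 2. If R1C2 = 2: then R1C1 would have to be in {6} for the 8 across but in {3,5,7,9} for the 20 down — contradiction. So R1C2 = 1.
R1C1 = 8 − 1 = 7 completes the 8 across.
R3C1 = 20 − 15 = 5 completes the 20 down.
R3C2 = 7 − 5 = 2 completes the 7 across.

7 1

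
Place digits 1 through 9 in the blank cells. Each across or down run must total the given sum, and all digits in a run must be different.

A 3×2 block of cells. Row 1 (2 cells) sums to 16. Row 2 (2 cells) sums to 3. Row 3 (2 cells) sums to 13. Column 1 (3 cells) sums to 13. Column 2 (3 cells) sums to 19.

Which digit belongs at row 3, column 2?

8

16 in 2 cells must be {7,9}; 3 in 2 cells must be {1,2}.
The 3 across and the 19 down share only 2, so (2,2) = 2.
Given what's placed, (1,2) must be 9 to fit the 16 across and 19 down.
(2,1) = 3 − 2 = 1 completes the 3 across.
(3,2) = 19 − 11 = 8 completes the 19 down.
(1,1) = 16 − 9 = 7 completes the 16 across.
(3,1) = 13 − 8 = 5 completes the 13 across.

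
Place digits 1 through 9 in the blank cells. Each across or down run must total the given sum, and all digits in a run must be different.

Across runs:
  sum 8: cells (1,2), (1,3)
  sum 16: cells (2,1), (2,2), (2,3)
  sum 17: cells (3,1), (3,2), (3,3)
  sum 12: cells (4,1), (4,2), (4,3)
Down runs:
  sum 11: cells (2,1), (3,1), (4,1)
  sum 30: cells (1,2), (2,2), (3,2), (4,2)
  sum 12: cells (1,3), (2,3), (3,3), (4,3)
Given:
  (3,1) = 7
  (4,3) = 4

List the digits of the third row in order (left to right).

30 in 4 cells must be {6,7,8,9}.
No cell is forced outright now. (2,1) can only be 1 or 3 (the digits allowed by both its 16 across and its 11 down). If (2,1) = 1: then (2,3) would have to be in {6,7,8,9} for the 16 across but in {1,2,5} for the 12 down — contradiction. So (2,1) = 3.
(2,3) = 5: the only remaining digit allowed by both the 16 across and the 12 down.
(4,1) = 11 − 10 = 1 completes the 11 down.
(4,2) = 12 − 5 = 7 completes the 12 across.
(1,2) = 6: the only remaining digit allowed by both the 8 across and the 30 down.
(1,3) = 8 − 6 = 2 completes the 8 across.
(2,2) = 16 − 8 = 8 completes the 16 across.
(3,2) = 30 − 21 = 9 completes the 30 down.
(3,3) = 17 − 16 = 1 completes the 17 across.

7 9 1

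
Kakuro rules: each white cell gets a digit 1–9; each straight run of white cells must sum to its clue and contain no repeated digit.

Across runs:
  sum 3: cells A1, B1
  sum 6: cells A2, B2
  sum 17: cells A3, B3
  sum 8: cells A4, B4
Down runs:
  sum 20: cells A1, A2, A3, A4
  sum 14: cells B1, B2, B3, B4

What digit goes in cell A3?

3 in 2 cells must be {1,2}; 17 in 2 cells must be {8,9}.
Only 8 fits B3 under both its across sum 17 and down sum 14.
A3 = 17 − 8 = 9 completes the 17 across.

9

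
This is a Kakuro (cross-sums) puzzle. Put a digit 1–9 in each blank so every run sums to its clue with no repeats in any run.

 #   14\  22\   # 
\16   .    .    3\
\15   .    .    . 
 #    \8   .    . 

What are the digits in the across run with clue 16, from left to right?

16 in 2 cells must be {7,9}; 3 in 2 cells must be {1,2}.
The 16 across and the 14 down share only 9, so R1C1 = 9.
R1C2 = 16 − 9 = 7 completes the 16 across.
R2C1 = 14 − 9 = 5 completes the 14 down.
R3C2 = 6: the only remaining digit allowed by both the 8 across and the 22 down.
R3C3 = 8 − 6 = 2 completes the 8 across.
R2C2 = 22 − 13 = 9 completes the 22 down.
R2C3 = 15 − 14 = 1 completes the 15 across.

9 7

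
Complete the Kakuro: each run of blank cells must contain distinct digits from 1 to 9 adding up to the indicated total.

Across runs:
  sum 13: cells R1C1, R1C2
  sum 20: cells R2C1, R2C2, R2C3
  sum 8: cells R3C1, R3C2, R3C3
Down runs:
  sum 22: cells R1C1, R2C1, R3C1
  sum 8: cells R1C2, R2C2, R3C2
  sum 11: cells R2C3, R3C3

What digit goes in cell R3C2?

1

Only 5 fits R3C1 under both its across sum 8 and down sum 22.
Given what's placed, R3C3 must be 2 to fit the 8 across and 11 down.
R2C3 = 11 − 2 = 9 completes the 11 down.
R3C2 = 8 − 7 = 1 completes the 8 across.
R2C1 = 8: the only remaining digit allowed by both the 20 across and the 22 down.
R2C2 = 20 − 17 = 3 completes the 20 across.
R1C1 = 22 − 13 = 9 completes the 22 down.
R1C2 = 13 − 9 = 4 completes the 13 across.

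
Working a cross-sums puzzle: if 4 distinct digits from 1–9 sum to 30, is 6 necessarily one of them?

The only way to make 30 from 4 distinct digits is {6,7,8,9}, which contains 6.

Yes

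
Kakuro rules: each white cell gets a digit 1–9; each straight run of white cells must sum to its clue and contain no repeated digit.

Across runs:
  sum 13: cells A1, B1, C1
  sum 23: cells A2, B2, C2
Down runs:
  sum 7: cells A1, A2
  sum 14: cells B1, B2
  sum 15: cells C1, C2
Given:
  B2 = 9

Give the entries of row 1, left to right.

23 in 3 cells must be {6,8,9}.
B1 = 14 − 9 = 5 completes the 14 down.
A2 = 6: the only remaining digit allowed by both the 23 across and the 7 down.
C2 = 23 − 15 = 8 completes the 23 across.
A1 = 7 − 6 = 1 completes the 7 down.
C1 = 13 − 6 = 7 completes the 13 across.

1, 5, 7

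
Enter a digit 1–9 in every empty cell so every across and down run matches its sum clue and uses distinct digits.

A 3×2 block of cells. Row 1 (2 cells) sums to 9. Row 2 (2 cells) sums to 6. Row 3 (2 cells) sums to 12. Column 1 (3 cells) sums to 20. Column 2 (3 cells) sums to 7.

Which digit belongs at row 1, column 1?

7 in 3 cells must be {1,2,4}.
The 12 across and the 7 down share only 4, so (3,2) = 4.
(3,1) = 12 − 4 = 8 completes the 12 across.
Given what's placed, (2,1) must be 5 to fit the 6 across and 20 down.
(2,2) = 6 − 5 = 1 completes the 6 across.
(1,1) = 20 − 13 = 7 completes the 20 down.
(1,2) = 9 − 7 = 2 completes the 9 across.

7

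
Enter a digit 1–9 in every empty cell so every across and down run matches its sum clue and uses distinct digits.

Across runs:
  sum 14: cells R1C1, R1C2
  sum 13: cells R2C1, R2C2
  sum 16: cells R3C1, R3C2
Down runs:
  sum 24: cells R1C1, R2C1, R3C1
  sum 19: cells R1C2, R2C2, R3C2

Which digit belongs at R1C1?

16 in 2 cells must be {7,9}; 24 in 3 cells must be {7,8,9}.
Nothing is forced directly, so branch on R1C1, whose candidates are 8 or 9. If R1C1 = 9: that forces R1C2 = 5, R3C1 = 7, after which R3C2 would have to be in {9} for the 16 across but in {6,8} for the 19 down — contradiction. So R1C1 = 8.
R1C2 = 14 − 8 = 6 completes the 14 across.
Given what's placed, R3C2 must be 9 to fit the 16 across and 19 down.
R2C2 = 19 − 15 = 4 completes the 19 down.
R3C1 = 16 − 9 = 7 completes the 16 across.
R2C1 = 13 − 4 = 9 completes the 13 across.

8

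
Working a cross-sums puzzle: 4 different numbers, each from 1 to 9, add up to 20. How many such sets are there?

12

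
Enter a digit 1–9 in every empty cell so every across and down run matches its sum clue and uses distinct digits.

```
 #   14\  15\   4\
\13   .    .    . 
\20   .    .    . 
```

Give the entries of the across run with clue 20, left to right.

9, 8, 3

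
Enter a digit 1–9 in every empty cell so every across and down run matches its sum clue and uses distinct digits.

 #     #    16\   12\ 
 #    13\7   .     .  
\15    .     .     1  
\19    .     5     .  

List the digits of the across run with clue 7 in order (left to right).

2 5

No cell is forced outright now. R3C1 can only be 6 or 8 (the digits allowed by both its 19 across and its 13 down). If R3C1 = 6: then R2C1 would have to be in {5,6,8,9} for the 15 across but in {7} for the 13 down — contradiction. So R3C1 = 8.
R2C1 = 13 − 8 = 5 completes the 13 down.
R2C2 = 15 − 6 = 9 completes the 15 across.
R3C3 = 19 − 13 = 6 completes the 19 across.
R1C2 = 16 − 14 = 2 completes the 16 down.
R1C3 = 7 − 2 = 5 completes the 7 across.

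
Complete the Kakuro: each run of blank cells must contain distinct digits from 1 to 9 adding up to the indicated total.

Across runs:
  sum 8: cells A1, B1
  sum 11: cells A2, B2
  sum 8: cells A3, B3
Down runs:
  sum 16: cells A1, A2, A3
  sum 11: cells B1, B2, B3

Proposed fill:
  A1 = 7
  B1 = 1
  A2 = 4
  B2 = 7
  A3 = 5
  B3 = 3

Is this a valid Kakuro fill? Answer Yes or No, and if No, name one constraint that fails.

Across: 7+1=8; 4+7=11; 5+3=8. Down: 7+4+5=16; 1+7+3=11. No digit repeats within any run.

Yes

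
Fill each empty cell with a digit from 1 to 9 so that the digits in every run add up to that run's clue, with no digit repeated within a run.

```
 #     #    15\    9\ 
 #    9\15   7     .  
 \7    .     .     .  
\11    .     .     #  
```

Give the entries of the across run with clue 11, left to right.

5 6

7 in 3 cells must be {1,2,4}.
R1C3 = 15 − 7 = 8 completes the 15 across.
R2C2 = 2: the only remaining digit allowed by both the 7 across and the 15 down.
R2C3 = 9 − 8 = 1 completes the 9 down.
R3C2 = 15 − 9 = 6 completes the 15 down.
R2C1 = 7 − 3 = 4 completes the 7 across.
R3C1 = 11 − 6 = 5 completes the 11 across.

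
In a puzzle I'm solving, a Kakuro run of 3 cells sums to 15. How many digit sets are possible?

8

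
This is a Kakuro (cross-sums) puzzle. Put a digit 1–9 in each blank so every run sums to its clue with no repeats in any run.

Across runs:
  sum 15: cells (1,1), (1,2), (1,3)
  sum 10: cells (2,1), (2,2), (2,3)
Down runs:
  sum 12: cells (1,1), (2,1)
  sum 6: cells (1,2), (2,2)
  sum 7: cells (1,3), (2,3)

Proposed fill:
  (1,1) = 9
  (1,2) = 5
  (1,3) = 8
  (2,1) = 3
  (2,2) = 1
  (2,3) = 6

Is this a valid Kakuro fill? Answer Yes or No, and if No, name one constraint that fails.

No — the down run (1,3)–(2,3) sums to 14, not 7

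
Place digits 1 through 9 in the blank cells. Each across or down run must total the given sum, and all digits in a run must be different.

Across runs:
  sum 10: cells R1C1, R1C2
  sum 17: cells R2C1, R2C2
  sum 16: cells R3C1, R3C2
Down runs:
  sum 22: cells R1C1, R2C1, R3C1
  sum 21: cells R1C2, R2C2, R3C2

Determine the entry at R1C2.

4

17 in 2 cells must be {8,9}; 16 in 2 cells must be {7,9}.
Nothing is forced directly, so branch on R2C1, whose candidates are 8 or 9. If R2C1 = 8: that forces R1C1 = 9, after which R1C2 would have to be in {1} for the 10 across but in {4,5,6,7,8,9} for the 21 down — contradiction. So R2C1 = 9.
R2C2 = 17 − 9 = 8 completes the 17 across.
Given what's placed, R3C1 must be 7 to fit the 16 across and 22 down.
R3C2 = 16 − 7 = 9 completes the 16 across.
R1C1 = 22 − 16 = 6 completes the 22 down.
R1C2 = 10 − 6 = 4 completes the 10 across.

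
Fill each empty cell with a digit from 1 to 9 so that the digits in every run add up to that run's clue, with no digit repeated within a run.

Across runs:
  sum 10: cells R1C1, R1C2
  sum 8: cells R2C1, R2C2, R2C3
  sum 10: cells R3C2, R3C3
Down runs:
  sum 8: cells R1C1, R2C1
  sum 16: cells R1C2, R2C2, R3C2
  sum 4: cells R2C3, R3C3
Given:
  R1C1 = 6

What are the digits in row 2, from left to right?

2 5 1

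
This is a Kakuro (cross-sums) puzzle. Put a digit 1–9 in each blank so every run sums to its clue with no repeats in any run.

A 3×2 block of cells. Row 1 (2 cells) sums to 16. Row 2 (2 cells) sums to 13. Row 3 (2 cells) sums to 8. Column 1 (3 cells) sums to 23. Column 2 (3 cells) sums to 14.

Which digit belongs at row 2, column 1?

8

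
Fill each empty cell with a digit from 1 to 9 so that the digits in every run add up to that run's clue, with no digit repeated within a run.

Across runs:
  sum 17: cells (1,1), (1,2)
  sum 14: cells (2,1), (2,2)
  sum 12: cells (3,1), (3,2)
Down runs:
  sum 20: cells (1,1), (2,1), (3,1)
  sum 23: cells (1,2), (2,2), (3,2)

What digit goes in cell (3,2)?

17 in 2 cells must be {8,9}; 23 in 3 cells must be {6,8,9}.
Nothing is forced directly, so branch on (1,1), whose candidates are 8 or 9. If (1,1) = 8: that forces (1,2) = 9, (3,2) = 8, (2,2) = 6, after which (3,1) would have to be in {4} for the 12 across but in {3,5,7,9} for the 20 down — contradiction. So (1,1) = 9.
(1,2) = 17 − 9 = 8 completes the 17 across.
Given what's placed, (3,2) must be 9 to fit the 12 across and 23 down.
(2,2) = 23 − 17 = 6 completes the 23 down.
(3,1) = 12 − 9 = 3 completes the 12 across.
(2,1) = 14 − 6 = 8 completes the 14 across.

9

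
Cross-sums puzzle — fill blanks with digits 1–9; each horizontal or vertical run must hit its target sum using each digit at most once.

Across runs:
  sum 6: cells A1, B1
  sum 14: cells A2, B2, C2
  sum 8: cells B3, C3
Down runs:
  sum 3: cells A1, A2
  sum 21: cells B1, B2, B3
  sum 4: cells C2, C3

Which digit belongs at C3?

1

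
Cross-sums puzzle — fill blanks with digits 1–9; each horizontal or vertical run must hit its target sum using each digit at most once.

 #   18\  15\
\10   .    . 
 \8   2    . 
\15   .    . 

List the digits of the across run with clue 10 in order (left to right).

R2C2 = 8 − 2 = 6 completes the 8 across.
No cell is forced outright now. R1C1 can only be 7 or 9 (the digits allowed by both its 10 across and its 18 down). If R1C1 = 7: then R1C2 would have to be in {3} for the 10 across but in {1,2,4,5,7,8} for the 15 down — contradiction. So R1C1 = 9.
R1C2 = 10 − 9 = 1 completes the 10 across.
R3C1 = 18 − 11 = 7 completes the 18 down.
R3C2 = 15 − 7 = 8 completes the 15 across.

9, 1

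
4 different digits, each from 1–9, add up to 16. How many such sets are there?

8

4 distinct digits from 1–9 sum between 10 and 30.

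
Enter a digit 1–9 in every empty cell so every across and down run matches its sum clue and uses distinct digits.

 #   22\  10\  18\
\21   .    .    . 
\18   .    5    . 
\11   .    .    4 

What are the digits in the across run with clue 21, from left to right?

9 4 8

R1C2 = 4: the only remaining digit allowed by both the 21 across and the 10 down.
R3C2 = 10 − 9 = 1 completes the 10 down.
R3C1 = 11 − 5 = 6 completes the 11 across.
R1C1 = 9: the only remaining digit allowed by both the 21 across and the 22 down.
R1C3 = 21 − 13 = 8 completes the 21 across.
R2C1 = 22 − 15 = 7 completes the 22 down.
R2C3 = 18 − 12 = 6 completes the 18 across.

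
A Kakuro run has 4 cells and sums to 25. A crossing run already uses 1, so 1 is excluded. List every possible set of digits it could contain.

{2,6,8,9}; {3,5,8,9}; {3,6,7,9}; {4,5,7,9}; {4,6,7,8}

4 distinct digits from 1–9 sum between 10 and 30.
Dropping sets that contain 1.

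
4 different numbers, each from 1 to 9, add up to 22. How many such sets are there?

4 distinct digits from 1–9 sum between 10 and 30.

11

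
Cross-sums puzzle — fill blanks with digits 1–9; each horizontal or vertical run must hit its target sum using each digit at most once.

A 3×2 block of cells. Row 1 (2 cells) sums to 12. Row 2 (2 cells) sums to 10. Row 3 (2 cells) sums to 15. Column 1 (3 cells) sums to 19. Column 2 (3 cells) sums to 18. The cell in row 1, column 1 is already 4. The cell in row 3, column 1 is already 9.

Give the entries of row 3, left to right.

(1,2) = 12 − 4 = 8 completes the 12 across.
(2,1) = 19 − 13 = 6 completes the 19 down.
(2,2) = 10 − 6 = 4 completes the 10 across.
(3,2) = 15 − 9 = 6 completes the 15 across.

9 6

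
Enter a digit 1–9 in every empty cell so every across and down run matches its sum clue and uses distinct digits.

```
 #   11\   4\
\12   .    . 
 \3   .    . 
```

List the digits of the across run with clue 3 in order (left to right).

2, 1

3 in 2 cells must be {1,2}; 4 in 2 cells must be {1,3}.
The 12 across and the 4 down share only 3, so R1C2 = 3.
The 3 across and the 11 down share only 2, so R2C1 = 2.
R2C2 = 3 − 2 = 1 completes the 3 across.
R1C1 = 12 − 3 = 9 completes the 12 across.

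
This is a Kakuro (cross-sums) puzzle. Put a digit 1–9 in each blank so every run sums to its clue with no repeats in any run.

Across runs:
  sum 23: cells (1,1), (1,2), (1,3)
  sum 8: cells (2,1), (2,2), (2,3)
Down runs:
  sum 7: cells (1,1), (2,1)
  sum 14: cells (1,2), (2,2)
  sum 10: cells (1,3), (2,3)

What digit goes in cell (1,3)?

23 in 3 cells must be {6,8,9}.
The 23 across and the 7 down share only 6, so (1,1) = 6.
(2,1) = 7 − 6 = 1 completes the 7 down.
Given what's placed, (2,2) must be 5 to fit the 8 across and 14 down.
(2,3) = 8 − 6 = 2 completes the 8 across.
(1,2) = 14 − 5 = 9 completes the 14 down.
(1,3) = 23 − 15 = 8 completes the 23 across.

8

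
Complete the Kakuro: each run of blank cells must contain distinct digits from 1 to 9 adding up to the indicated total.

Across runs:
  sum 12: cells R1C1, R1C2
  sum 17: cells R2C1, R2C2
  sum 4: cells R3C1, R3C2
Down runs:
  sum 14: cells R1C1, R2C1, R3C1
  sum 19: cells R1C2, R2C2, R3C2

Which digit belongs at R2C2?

9

17 in 2 cells must be {8,9}; 4 in 2 cells must be {1,3}.
The 4 across and the 19 down share only 3, so R3C2 = 3.
Given what's placed, R2C2 must be 9 to fit the 17 across and 19 down.
R3C1 = 4 − 3 = 1 completes the 4 across.
R1C2 = 19 − 12 = 7 completes the 19 down.
R2C1 = 17 − 9 = 8 completes the 17 across.
R1C1 = 12 − 7 = 5 completes the 12 across.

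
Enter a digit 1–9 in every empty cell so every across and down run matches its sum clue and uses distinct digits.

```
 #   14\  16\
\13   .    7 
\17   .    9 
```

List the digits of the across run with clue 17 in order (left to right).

8 9

17 in 2 cells must be {8,9}; 16 in 2 cells must be {7,9}.
R1C1 = 13 − 7 = 6 completes the 13 across.
R2C1 = 17 − 9 = 8 completes the 17 across.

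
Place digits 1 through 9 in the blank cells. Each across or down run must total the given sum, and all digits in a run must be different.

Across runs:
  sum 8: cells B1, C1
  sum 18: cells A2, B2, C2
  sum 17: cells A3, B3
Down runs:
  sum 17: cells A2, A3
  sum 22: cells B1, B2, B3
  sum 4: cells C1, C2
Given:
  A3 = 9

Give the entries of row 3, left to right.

9 8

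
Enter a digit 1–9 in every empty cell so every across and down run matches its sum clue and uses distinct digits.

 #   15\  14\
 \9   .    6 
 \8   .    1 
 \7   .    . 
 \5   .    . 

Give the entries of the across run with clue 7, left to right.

4 3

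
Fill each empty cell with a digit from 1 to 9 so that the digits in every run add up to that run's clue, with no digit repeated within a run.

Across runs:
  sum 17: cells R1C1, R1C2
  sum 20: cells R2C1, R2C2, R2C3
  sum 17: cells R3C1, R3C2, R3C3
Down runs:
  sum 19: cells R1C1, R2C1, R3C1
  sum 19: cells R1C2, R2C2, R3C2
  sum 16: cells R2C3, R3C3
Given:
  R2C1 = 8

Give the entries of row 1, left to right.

9 8

17 in 2 cells must be {8,9}; 16 in 2 cells must be {7,9}.
R1C1 = 9: the only remaining digit allowed by both the 17 across and the 19 down.
R1C2 = 17 − 9 = 8 completes the 17 across.
R3C1 = 19 − 17 = 2 completes the 19 down.
No cell is forced outright now. R2C3 can only be 7 or 9 (the digits allowed by both its 20 across and its 16 down). If R2C3 = 9: then R2C2 would have to be in {3} for the 20 across but in {2,4,5,6,7,9} for the 19 down — contradiction. So R2C3 = 7.
R2C2 = 20 − 15 = 5 completes the 20 across.
R3C2 = 19 − 13 = 6 completes the 19 down.
R3C3 = 17 − 8 = 9 completes the 17 across.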